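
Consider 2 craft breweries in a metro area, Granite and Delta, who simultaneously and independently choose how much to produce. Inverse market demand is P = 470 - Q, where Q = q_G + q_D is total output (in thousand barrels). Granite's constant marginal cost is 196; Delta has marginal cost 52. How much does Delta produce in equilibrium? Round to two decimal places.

187.33

Granite's profit: π_G = (470 - Q)q_G - (196q_G). Setting ∂π_G/∂q_G = 0: 274 - 2q_G - (q_D) = 0.
Delta's profit: π_D = (470 - Q)q_D - (52q_D). Setting ∂π_D/∂q_D = 0: 418 - 2q_D - (q_G) = 0.
Rearranging gives the reaction functions q_G = (274 - q_D)/2 and q_D = (418 - q_G)/2.
Substituting one into the other gives q_G = 130/3 and q_D = 562/3.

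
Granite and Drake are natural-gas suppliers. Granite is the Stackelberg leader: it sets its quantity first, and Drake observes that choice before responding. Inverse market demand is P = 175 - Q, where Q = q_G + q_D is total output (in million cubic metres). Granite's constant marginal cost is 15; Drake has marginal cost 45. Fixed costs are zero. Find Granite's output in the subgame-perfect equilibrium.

95

Solve by backward induction. Given q_G, the follower Drake maximises π_D = (175 - q_G - q_D)q_D - 45q_D.
Setting the follower's marginal profit to zero, 130 - q_G - 2q_D = 0, i.e. q_D = (130 - q_G)/2.
The leader anticipates this reaction. Substituting into P = 175 - Q gives P = 110 - (1/2)q_G, so π_G = (110 - (1/2)q_G)q_G - 15q_G.
Maximising: ∂π_G/∂q_G = 95 - q_G = 0, giving q_G = 95.
Then q_D = (130 - 95)/2 = 35/2.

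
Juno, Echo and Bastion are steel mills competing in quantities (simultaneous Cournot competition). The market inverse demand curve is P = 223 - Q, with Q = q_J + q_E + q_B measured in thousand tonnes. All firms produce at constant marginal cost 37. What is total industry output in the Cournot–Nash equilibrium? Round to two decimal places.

139.50

A representative firm's profit is π_i = q_i(223 - Q) - 37q_i.
First-order condition (treating rivals' output as given): 186 - 2q_i - Σ_{j≠i} q_j = 0.
With identical firms every q_j equals q_i, so Σ_{j≠i} q_j = 2q_i and 186 = 4q_i, giving q_i = 93/2.
Total output Q = 93/2 + 93/2 + 93/2 = 279/2.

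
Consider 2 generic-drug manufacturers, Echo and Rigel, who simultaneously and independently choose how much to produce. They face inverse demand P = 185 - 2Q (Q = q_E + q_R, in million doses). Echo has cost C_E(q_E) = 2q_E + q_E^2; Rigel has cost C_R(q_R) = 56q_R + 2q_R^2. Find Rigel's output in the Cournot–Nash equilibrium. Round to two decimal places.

Echo's profit: π_E = (185 - 2Q)q_E - (2q_E + q_E²). Setting ∂π_E/∂q_E = 0: 183 - 6q_E - 2(q_R) = 0.
Rigel's profit: π_R = (185 - 2Q)q_R - (56q_R + 2q_R²). Setting ∂π_R/∂q_R = 0: 129 - 8q_R - 2(q_E) = 0.
Rearranging gives the reaction functions q_E = (183 - 2q_R)/6 and q_R = (129 - 2q_E)/8.
Solving the pair: q_E = 603/22, q_R = 102/11.

9.27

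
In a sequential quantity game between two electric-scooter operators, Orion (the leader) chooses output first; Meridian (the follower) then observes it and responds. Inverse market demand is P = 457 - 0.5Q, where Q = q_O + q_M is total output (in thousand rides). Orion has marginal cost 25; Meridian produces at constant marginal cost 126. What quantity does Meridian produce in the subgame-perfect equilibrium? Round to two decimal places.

64.50

The follower Meridian best-responds to any q_O: π_M = (457 - 0.5Q)q_M - 126q_M.
∂π_M/∂q_M = 331 - (1/2)q_O - q_M = 0 gives the reaction function q_M = (331 - (1/2)q_O).
The leader anticipates this reaction. Substituting into P = 457 - 0.5Q gives P = 583/2 - (1/4)q_O, so π_O = (583/2 - (1/4)q_O)q_O - 25q_O.
Maximising: ∂π_O/∂q_O = 533/2 - (1/2)q_O = 0, giving q_O = 533.
Then q_M = (331 - (1/2)·533) = 129/2.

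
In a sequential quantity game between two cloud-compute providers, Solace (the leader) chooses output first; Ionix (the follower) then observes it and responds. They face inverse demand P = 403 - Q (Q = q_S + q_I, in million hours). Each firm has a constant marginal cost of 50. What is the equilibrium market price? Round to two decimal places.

Solve by backward induction. Given q_S, the follower Ionix maximises π_I = (403 - q_S - q_I)q_I - 50q_I.
Setting the follower's marginal profit to zero, 353 - q_S - 2q_I = 0, i.e. q_I = (353 - q_S)/2.
Solace substitutes q_I(q_S) into its own profit: π_S = q_S(403 - q_S - (353 - q_S)/2) - 50q_S = (453/2 - (1/2)q_S)q_S - 50q_S.
Leader FOC: 353/2 - q_S = 0, so q_S = 353/2.
Then q_I = (353 - 353/2)/2 = 353/4.
Total output Q = 1059/4, so price P = 403 - 1059/4 = 553/4.

138.25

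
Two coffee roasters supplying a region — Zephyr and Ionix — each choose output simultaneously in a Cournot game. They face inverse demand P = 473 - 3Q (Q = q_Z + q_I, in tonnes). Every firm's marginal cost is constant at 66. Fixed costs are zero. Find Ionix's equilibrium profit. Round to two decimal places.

6135.15

Each firm earns π_i = (473 - 3Q)q_i - 66q_i.
Setting ∂π_i/∂q_i = 0 with rivals' quantities fixed: 407 - 6q_i - 3q_j = 0.
By symmetry each firm produces the same amount; substituting q_j = q_i yields q_i = 407/9.
Price P = 473 - 3·(814/9) = 605/3.
Ionix's profit: (605/3 - 66)·(407/9) = 6135.1481.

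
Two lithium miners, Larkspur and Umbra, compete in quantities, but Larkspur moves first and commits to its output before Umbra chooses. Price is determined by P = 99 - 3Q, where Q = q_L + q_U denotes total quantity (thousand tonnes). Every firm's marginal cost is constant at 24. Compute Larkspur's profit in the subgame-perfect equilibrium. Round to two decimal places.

234.38

The follower Umbra best-responds to any q_L: π_U = (99 - 3Q)q_U - 24q_U.
∂π_U/∂q_U = 75 - 3q_L - 6q_U = 0 gives the reaction function q_U = (75 - 3q_L)/6.
The leader anticipates this reaction. Substituting into P = 99 - 3Q gives P = 123/2 - (3/2)q_L, so π_L = (123/2 - (3/2)q_L)q_L - 24q_L.
Maximising: ∂π_L/∂q_L = 75/2 - 3q_L = 0, giving q_L = 25/2.
Then q_U = (75 - 3·(25/2))/6 = 25/4.
Price P = 99 - 3·(75/4) = 171/4.
Larkspur's profit: (171/4 - 24)·(25/2) = 1875/8.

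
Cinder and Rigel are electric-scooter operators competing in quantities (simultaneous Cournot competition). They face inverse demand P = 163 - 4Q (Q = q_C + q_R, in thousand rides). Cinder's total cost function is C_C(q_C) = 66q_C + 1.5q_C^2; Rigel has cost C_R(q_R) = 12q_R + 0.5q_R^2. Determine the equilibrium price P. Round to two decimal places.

88.69

Cinder's profit: π_C = (163 - 4Q)q_C - (66q_C + (3/2)q_C²). Setting ∂π_C/∂q_C = 0: 97 - 11q_C - 4(q_R) = 0.
Rigel's profit: π_R = (163 - 4Q)q_R - (12q_R + (1/2)q_R²). Setting ∂π_R/∂q_R = 0: 151 - 9q_R - 4(q_C) = 0.
So q_C = (97 - 4q_R)/11 and q_R = (151 - 4q_C)/9.
Substituting one into the other gives q_C = 269/83 and q_R = 1273/83.
Total output Q = 1542/83, so price P = 163 - 4·(1542/83) = 88.6867.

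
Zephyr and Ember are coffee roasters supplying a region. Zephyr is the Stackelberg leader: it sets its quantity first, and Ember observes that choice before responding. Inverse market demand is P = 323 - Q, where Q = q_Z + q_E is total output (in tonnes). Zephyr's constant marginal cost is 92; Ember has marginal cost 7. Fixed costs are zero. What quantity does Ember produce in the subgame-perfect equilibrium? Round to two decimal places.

Solve by backward induction. Given q_Z, the follower Ember maximises π_E = (323 - q_Z - q_E)q_E - 7q_E.
Setting the follower's marginal profit to zero, 316 - q_Z - 2q_E = 0, i.e. q_E = (316 - q_Z)/2.
The leader anticipates this reaction. Substituting into P = 323 - Q gives P = 165 - (1/2)q_Z, so π_Z = (165 - (1/2)q_Z)q_Z - 92q_Z.
Leader FOC: 73 - q_Z = 0, so q_Z = 73.
Then q_E = (316 - 73)/2 = 243/2.

121.50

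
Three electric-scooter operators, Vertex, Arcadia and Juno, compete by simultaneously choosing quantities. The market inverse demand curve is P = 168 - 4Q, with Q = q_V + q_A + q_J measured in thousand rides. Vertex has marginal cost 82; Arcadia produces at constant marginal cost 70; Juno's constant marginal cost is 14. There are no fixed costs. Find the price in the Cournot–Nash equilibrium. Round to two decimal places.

Vertex's profit: π_V = (168 - 4Q)q_V - (82q_V). Setting ∂π_V/∂q_V = 0: 86 - 8q_V - 4(q_A + q_J) = 0.
Arcadia's first-order condition: 98 - 8q_A - 4(q_V + q_J) = 0.
Juno's first-order condition: 154 - 8q_J - 4(q_V + q_A) = 0.
Adding the 3 first-order conditions: 338 − 16Q = 0, so Q = 169/8.
Back-substituting: q_V = (86 − 169/2)/4 = 3/8, q_A = (98 − 169/2)/4 = 27/8, q_J = (154 − 169/2)/4 = 139/8.
Total output Q = 169/8, so price P = 168 - 4·(169/8) = 167/2.

83.50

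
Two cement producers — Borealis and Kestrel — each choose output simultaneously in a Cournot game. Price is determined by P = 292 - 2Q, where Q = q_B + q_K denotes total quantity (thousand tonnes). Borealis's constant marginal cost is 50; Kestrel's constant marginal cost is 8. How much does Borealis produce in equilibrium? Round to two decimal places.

Borealis's profit: π_B = (292 - 2Q)q_B - (50q_B). Setting ∂π_B/∂q_B = 0: 242 - 4q_B - 2(q_K) = 0.
Kestrel's first-order condition: 284 - 4q_K - 2(q_B) = 0.
Best responses: q_B = (242 - 2q_K)/4, q_K = (284 - 2q_B)/4.
Solving the pair: q_B = 100/3, q_K = 163/3.

33.33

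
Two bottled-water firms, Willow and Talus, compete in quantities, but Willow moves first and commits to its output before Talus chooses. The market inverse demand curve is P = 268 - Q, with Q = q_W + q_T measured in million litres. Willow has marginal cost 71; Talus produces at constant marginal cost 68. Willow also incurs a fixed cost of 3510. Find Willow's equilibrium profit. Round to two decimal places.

1194.50

The follower Talus best-responds to any q_W: π_T = (268 - Q)q_T - 68q_T.
∂π_T/∂q_T = 200 - q_W - 2q_T = 0 gives the reaction function q_T = (200 - q_W)/2.
Willow substitutes q_T(q_W) into its own profit: π_W = q_W(268 - q_W - (200 - q_W)/2) - 71q_W = (168 - (1/2)q_W)q_W - 71q_W.
Leader FOC: 97 - q_W = 0, so q_W = 97.
Then q_T = (200 - 97)/2 = 103/2.
Price P = 268 - 297/2 = 239/2.
Willow's profit: (239/2 - 71)·97 - 3510 = 1194.5000.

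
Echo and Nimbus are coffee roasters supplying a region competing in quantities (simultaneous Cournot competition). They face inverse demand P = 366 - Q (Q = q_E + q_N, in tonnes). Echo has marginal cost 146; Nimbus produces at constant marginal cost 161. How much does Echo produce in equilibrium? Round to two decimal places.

Echo's profit: π_E = (366 - Q)q_E - (146q_E). Setting ∂π_E/∂q_E = 0: 220 - 2q_E - (q_N) = 0.
Nimbus's first-order condition: 205 - 2q_N - (q_E) = 0.
So q_E = (220 - q_N)/2 and q_N = (205 - q_E)/2.
Solving the pair: q_E = 235/3, q_N = 190/3.

78.33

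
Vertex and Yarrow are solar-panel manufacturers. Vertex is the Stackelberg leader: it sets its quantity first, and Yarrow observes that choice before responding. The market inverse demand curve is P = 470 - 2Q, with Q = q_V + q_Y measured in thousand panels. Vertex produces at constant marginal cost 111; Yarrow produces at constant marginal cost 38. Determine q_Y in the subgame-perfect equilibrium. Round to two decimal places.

72.25

The follower Yarrow best-responds to any q_V: π_Y = (470 - 2Q)q_Y - 38q_Y.
Follower FOC: 432 - 2q_V - 4q_Y = 0, so q_Y(q_V) = (432 - 2q_V)/4.
The leader anticipates this reaction. Substituting into P = 470 - 2Q gives P = 254 - q_V, so π_V = (254 - q_V)q_V - 111q_V.
Maximising: ∂π_V/∂q_V = 143 - 2q_V = 0, giving q_V = 143/2.
Then q_Y = (432 - 2·(143/2))/4 = 289/4.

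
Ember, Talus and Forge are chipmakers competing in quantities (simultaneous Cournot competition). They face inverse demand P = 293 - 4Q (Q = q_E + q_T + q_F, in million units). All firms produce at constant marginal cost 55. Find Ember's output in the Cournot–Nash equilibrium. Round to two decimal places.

Each firm earns π_i = (293 - 4Q)q_i - 55q_i.
First-order condition (treating rivals' output as given): 238 - 8q_i - 4·Σ_{j≠i} q_j = 0.
With identical firms every q_j equals q_i, so Σ_{j≠i} q_j = 2q_i and 238 = 16q_i, giving q_i = 119/8.

14.88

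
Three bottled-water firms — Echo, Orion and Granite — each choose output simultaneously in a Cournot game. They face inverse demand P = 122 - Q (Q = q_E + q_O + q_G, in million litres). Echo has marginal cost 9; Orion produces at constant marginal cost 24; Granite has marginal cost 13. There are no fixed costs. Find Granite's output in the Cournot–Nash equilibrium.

29

Echo's profit: π_E = (122 - Q)q_E - (9q_E). Setting ∂π_E/∂q_E = 0: 113 - 2q_E - (q_O + q_G) = 0.
Orion's first-order condition: 98 - 2q_O - (q_E + q_G) = 0.
Granite's first-order condition: 109 - 2q_G - (q_E + q_O) = 0.
Summing all 3 equations gives 320 − 4Q = 0, hence Q = 80.
Back-substituting: q_E = (113 − 80) = 33, q_O = (98 − 80) = 18, q_G = (109 − 80) = 29.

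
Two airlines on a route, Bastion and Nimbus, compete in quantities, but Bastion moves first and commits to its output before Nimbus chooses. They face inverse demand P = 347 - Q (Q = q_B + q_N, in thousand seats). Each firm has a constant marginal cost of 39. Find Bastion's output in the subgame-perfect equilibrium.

154

The follower Nimbus best-responds to any q_B: π_N = (347 - Q)q_N - 39q_N.
Setting the follower's marginal profit to zero, 308 - q_B - 2q_N = 0, i.e. q_N = (308 - q_B)/2.
Bastion substitutes q_N(q_B) into its own profit: π_B = q_B(347 - q_B - (308 - q_B)/2) - 39q_B = (193 - (1/2)q_B)q_B - 39q_B.
Maximising: ∂π_B/∂q_B = 154 - q_B = 0, giving q_B = 154.
Then q_N = (308 - 154)/2 = 77.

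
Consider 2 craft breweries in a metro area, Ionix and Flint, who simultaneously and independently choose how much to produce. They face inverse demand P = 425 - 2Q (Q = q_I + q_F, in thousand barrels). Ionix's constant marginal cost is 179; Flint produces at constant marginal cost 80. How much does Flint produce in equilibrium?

Ionix's profit: π_I = (425 - 2Q)q_I - (179q_I). Setting ∂π_I/∂q_I = 0: 246 - 4q_I - 2(q_F) = 0.
Flint's first-order condition: 345 - 4q_F - 2(q_I) = 0.
Rearranging gives the reaction functions q_I = (246 - 2q_F)/4 and q_F = (345 - 2q_I)/4.
Substituting one into the other gives q_I = 49/2 and q_F = 74.

74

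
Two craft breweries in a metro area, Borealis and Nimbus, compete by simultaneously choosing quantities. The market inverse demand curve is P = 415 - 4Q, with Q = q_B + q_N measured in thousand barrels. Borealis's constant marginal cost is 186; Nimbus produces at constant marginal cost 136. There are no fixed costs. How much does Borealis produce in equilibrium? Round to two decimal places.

Borealis's profit: π_B = (415 - 4Q)q_B - (186q_B). Setting ∂π_B/∂q_B = 0: 229 - 8q_B - 4(q_N) = 0.
Nimbus's profit: π_N = (415 - 4Q)q_N - (136q_N). Setting ∂π_N/∂q_N = 0: 279 - 8q_N - 4(q_B) = 0.
Rearranging gives the reaction functions q_B = (229 - 4q_N)/8 and q_N = (279 - 4q_B)/8.
Substituting one into the other gives q_B = 179/12 and q_N = 329/12.

14.92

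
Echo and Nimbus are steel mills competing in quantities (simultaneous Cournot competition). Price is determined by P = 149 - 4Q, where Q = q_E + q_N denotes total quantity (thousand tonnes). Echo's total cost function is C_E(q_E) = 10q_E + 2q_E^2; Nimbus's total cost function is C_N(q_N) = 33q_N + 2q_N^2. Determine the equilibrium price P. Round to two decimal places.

85.25

Echo's profit: π_E = (149 - 4Q)q_E - (10q_E + 2q_E²). Setting ∂π_E/∂q_E = 0: 139 - 12q_E - 4(q_N) = 0.
Nimbus's profit: π_N = (149 - 4Q)q_N - (33q_N + 2q_N²). Setting ∂π_N/∂q_N = 0: 116 - 12q_N - 4(q_E) = 0.
Rearranging gives the reaction functions q_E = (139 - 4q_N)/12 and q_N = (116 - 4q_E)/12.
Solving the pair: q_E = 301/32, q_N = 209/32.
Total output Q = 255/16, so price P = 149 - 4·(255/16) = 341/4.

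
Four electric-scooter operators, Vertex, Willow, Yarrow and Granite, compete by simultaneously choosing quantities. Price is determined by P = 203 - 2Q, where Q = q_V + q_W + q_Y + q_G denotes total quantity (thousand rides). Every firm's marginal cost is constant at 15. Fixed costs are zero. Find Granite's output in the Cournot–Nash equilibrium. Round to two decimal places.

A representative firm's profit is π_i = q_i(203 - 2Q) - 15q_i.
First-order condition (treating rivals' output as given): 188 - 4q_i - 2·Σ_{j≠i} q_j = 0.
With identical firms every q_j equals q_i, so Σ_{j≠i} q_j = 3q_i and 188 = 10q_i, giving q_i = 94/5.

18.80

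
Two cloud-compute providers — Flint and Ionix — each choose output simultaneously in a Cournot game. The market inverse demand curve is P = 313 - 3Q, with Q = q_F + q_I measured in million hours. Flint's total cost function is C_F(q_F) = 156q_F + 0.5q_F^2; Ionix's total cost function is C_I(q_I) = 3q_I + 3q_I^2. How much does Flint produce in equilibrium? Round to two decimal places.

Flint's profit: π_F = (313 - 3Q)q_F - (156q_F + (1/2)q_F²). Setting ∂π_F/∂q_F = 0: 157 - 7q_F - 3(q_I) = 0.
Ionix's profit: π_I = (313 - 3Q)q_I - (3q_I + 3q_I²). Setting ∂π_I/∂q_I = 0: 310 - 12q_I - 3(q_F) = 0.
Rearranging gives the reaction functions q_F = (157 - 3q_I)/7 and q_I = (310 - 3q_F)/12.
Solving the pair: q_F = 318/25, q_I = 1699/75.

12.72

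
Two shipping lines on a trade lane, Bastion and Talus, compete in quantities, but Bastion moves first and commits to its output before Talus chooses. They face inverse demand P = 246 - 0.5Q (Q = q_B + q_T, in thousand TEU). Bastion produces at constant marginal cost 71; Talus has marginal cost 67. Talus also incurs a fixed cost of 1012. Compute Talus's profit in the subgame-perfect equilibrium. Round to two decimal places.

3359.13

The follower Talus best-responds to any q_B: π_T = (246 - 0.5Q)q_T - 67q_T.
Setting the follower's marginal profit to zero, 179 - (1/2)q_B - q_T = 0, i.e. q_T = (179 - (1/2)q_B).
Bastion substitutes q_T(q_B) into its own profit: π_B = q_B(246 - (1/2)q_B - (179 - (1/2)q_B)/2) - 71q_B = (313/2 - (1/4)q_B)q_B - 71q_B.
The leader's first-order condition 171/2 - (1/2)q_B = 0 yields q_B = 171.
Then q_T = (179 - (1/2)·171) = 187/2.
Price P = 246 - (1/2)·(529/2) = 455/4.
Talus's profit: (455/4 - 67)·(187/2) - 1012 = 3359.1250.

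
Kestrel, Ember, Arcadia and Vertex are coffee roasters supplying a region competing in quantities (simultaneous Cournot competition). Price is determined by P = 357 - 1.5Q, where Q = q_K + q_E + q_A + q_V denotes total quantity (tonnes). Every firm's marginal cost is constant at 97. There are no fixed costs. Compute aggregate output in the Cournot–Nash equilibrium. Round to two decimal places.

138.67

A representative firm's profit is π_i = q_i(357 - 1.5Q) - 97q_i.
First-order condition (treating rivals' output as given): 260 - 3q_i - (3/2)·Σ_{j≠i} q_j = 0.
By symmetry each firm produces the same amount; substituting Σ_{j≠i} q_j = 3q_i yields q_i = 260/(15/2) = 104/3.
Total output Q = 104/3 + 104/3 + 104/3 + 104/3 = 416/3.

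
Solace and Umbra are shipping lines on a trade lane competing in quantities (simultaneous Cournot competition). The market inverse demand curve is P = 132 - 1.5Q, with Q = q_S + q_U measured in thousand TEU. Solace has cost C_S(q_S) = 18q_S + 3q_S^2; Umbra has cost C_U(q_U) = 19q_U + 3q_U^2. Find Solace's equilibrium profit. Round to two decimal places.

532.31

Solace's profit: π_S = (132 - 1.5Q)q_S - (18q_S + 3q_S²). Setting ∂π_S/∂q_S = 0: 114 - 9q_S - (3/2)(q_U) = 0.
Umbra's first-order condition: 113 - 9q_U - (3/2)(q_S) = 0.
Best responses: q_S = (114 - (3/2)q_U)/9, q_U = (113 - (3/2)q_S)/9.
Solving the pair: q_S = 1142/105, q_U = 376/35.
Price P = 132 - (3/2)·(454/21) = 697/7.
Solace's profit: (697/7)·(1142/105) - 18·(1142/105) - 3(1142/105)² = 532.3118.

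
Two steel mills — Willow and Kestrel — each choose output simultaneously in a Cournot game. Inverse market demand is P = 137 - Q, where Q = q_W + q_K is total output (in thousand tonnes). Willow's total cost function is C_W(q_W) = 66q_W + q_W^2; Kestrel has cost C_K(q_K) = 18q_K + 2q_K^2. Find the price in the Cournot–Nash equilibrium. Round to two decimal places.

Willow's profit: π_W = (137 - Q)q_W - (66q_W + q_W²). Setting ∂π_W/∂q_W = 0: 71 - 4q_W - (q_K) = 0.
Kestrel's first-order condition: 119 - 6q_K - (q_W) = 0.
So q_W = (71 - q_K)/4 and q_K = (119 - q_W)/6.
Solving the pair: q_W = 307/23, q_K = 405/23.
Total output Q = 712/23, so price P = 137 - 712/23 = 106.0435.

106.04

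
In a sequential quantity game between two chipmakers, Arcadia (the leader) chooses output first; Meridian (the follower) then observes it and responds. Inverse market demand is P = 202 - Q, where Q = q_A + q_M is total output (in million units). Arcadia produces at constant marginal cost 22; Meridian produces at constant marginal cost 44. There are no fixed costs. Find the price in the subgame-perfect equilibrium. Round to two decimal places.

Solve by backward induction. Given q_A, the follower Meridian maximises π_M = (202 - q_A - q_M)q_M - 44q_M.
Setting the follower's marginal profit to zero, 158 - q_A - 2q_M = 0, i.e. q_M = (158 - q_A)/2.
Arcadia substitutes q_M(q_A) into its own profit: π_A = q_A(202 - q_A - (158 - q_A)/2) - 22q_A = (123 - (1/2)q_A)q_A - 22q_A.
Maximising: ∂π_A/∂q_A = 101 - q_A = 0, giving q_A = 101.
Then q_M = (158 - 101)/2 = 57/2.
Total output Q = 259/2, so price P = 202 - 259/2 = 145/2.

72.50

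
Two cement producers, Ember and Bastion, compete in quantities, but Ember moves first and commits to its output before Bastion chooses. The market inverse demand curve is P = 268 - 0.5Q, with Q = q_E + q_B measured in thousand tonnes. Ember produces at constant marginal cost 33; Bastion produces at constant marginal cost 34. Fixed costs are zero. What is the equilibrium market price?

Solve by backward induction. Given q_E, the follower Bastion maximises π_B = (268 - (1/2)q_E - (1/2)q_B)q_B - 34q_B.
Follower FOC: 234 - (1/2)q_E - q_B = 0, so q_B(q_E) = (234 - (1/2)q_E).
The leader anticipates this reaction. Substituting into P = 268 - 0.5Q gives P = 151 - (1/4)q_E, so π_E = (151 - (1/4)q_E)q_E - 33q_E.
The leader's first-order condition 118 - (1/2)q_E = 0 yields q_E = 236.
Then q_B = (234 - (1/2)·236) = 116.
Total output Q = 352, so price P = 268 - (1/2)·352 = 92.

92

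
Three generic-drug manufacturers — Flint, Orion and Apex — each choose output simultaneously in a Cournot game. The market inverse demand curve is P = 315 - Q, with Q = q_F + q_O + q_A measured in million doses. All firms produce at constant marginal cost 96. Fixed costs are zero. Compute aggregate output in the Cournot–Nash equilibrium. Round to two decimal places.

164.25

Each firm earns π_i = (315 - Q)q_i - 96q_i.
Setting ∂π_i/∂q_i = 0 with rivals' quantities fixed: 219 - 2q_i - Σ_{j≠i} q_j = 0.
With identical firms every q_j equals q_i, so Σ_{j≠i} q_j = 2q_i and 219 = 4q_i, giving q_i = 219/4.
Total output Q = 219/4 + 219/4 + 219/4 = 657/4.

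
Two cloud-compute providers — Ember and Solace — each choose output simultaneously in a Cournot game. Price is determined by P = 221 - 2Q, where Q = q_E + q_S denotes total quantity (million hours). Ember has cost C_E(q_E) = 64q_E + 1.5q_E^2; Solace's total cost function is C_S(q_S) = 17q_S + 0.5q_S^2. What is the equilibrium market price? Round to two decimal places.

124.81

Ember's profit: π_E = (221 - 2Q)q_E - (64q_E + (3/2)q_E²). Setting ∂π_E/∂q_E = 0: 157 - 7q_E - 2(q_S) = 0.
Solace's first-order condition: 204 - 5q_S - 2(q_E) = 0.
So q_E = (157 - 2q_S)/7 and q_S = (204 - 2q_E)/5.
Substituting one into the other gives q_E = 377/31 and q_S = 1114/31.
Total output Q = 1491/31, so price P = 221 - 2·(1491/31) = 124.8065.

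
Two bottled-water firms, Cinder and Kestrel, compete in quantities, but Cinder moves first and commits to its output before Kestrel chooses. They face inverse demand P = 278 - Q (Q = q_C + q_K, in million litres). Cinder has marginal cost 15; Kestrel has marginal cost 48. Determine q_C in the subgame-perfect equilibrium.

148

Solve by backward induction. Given q_C, the follower Kestrel maximises π_K = (278 - q_C - q_K)q_K - 48q_K.
∂π_K/∂q_K = 230 - q_C - 2q_K = 0 gives the reaction function q_K = (230 - q_C)/2.
The leader anticipates this reaction. Substituting into P = 278 - Q gives P = 163 - (1/2)q_C, so π_C = (163 - (1/2)q_C)q_C - 15q_C.
Maximising: ∂π_C/∂q_C = 148 - q_C = 0, giving q_C = 148.
Then q_K = (230 - 148)/2 = 41.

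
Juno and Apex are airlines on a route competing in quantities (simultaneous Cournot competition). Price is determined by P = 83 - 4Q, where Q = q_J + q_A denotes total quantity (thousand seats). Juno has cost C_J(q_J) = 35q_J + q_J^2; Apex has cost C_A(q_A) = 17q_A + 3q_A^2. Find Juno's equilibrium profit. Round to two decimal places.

Juno's profit: π_J = (83 - 4Q)q_J - (35q_J + q_J²). Setting ∂π_J/∂q_J = 0: 48 - 10q_J - 4(q_A) = 0.
Apex's first-order condition: 66 - 14q_A - 4(q_J) = 0.
Best responses: q_J = (48 - 4q_A)/10, q_A = (66 - 4q_J)/14.
Substituting one into the other gives q_J = 102/31 and q_A = 117/31.
Price P = 83 - 4·(219/31) = 1697/31.
Juno's profit: (1697/31)·(102/31) - 35·(102/31) - (102/31)² = 54.1311.

54.13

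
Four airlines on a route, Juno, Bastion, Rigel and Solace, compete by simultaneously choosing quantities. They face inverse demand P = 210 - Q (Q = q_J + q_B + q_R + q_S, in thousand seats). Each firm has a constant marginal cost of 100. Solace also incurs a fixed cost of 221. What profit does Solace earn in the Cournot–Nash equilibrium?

263

Each firm earns π_i = (210 - Q)q_i - 100q_i.
Setting ∂π_i/∂q_i = 0 with rivals' quantities fixed: 110 - 2q_i - Σ_{j≠i} q_j = 0.
With identical firms every q_j equals q_i, so Σ_{j≠i} q_j = 3q_i and 110 = 5q_i, giving q_i = 22.
Price P = 210 - 88 = 122.
Solace's profit: (122 - 100)·22 - 221 = 263.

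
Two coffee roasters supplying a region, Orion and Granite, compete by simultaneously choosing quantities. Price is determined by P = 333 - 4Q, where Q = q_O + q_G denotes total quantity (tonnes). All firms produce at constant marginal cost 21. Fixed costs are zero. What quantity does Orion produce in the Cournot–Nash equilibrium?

Each firm earns π_i = (333 - 4Q)q_i - 21q_i.
Setting ∂π_i/∂q_i = 0 with rivals' quantities fixed: 312 - 8q_i - 4q_j = 0.
With identical firms every q_j equals q_i, so q_j = q_i and 312 = 12q_i, giving q_i = 26.

26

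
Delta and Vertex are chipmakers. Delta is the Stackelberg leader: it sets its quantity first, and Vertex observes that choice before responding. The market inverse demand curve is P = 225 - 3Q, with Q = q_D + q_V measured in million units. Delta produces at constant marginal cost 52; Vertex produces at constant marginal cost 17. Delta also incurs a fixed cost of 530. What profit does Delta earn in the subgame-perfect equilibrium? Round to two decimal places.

263.50

The follower Vertex best-responds to any q_D: π_V = (225 - 3Q)q_V - 17q_V.
∂π_V/∂q_V = 208 - 3q_D - 6q_V = 0 gives the reaction function q_V = (208 - 3q_D)/6.
Delta substitutes q_V(q_D) into its own profit: π_D = q_D(225 - 3q_D - (208 - 3q_D)/2) - 52q_D = (121 - (3/2)q_D)q_D - 52q_D.
The leader's first-order condition 69 - 3q_D = 0 yields q_D = 23.
Then q_V = (208 - 3·23)/6 = 139/6.
Price P = 225 - 3·(277/6) = 173/2.
Delta's profit: (173/2 - 52)·23 - 530 = 527/2.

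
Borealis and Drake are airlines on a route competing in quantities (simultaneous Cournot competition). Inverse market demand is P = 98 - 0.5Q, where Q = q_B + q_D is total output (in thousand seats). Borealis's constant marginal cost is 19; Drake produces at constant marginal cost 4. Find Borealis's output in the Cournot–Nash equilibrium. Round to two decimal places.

Borealis's profit: π_B = (98 - 0.5Q)q_B - (19q_B). Setting ∂π_B/∂q_B = 0: 79 - q_B - (1/2)(q_D) = 0.
Drake's first-order condition: 94 - q_D - (1/2)(q_B) = 0.
Rearranging gives the reaction functions q_B = (79 - (1/2)q_D) and q_D = (94 - (1/2)q_B).
Substituting one into the other gives q_B = 128/3 and q_D = 218/3.

42.67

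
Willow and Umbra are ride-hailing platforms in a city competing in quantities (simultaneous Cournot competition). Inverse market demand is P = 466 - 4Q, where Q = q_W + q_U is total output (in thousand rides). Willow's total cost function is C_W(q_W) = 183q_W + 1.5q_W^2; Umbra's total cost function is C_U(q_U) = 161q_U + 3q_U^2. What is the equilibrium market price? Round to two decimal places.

Willow's profit: π_W = (466 - 4Q)q_W - (183q_W + (3/2)q_W²). Setting ∂π_W/∂q_W = 0: 283 - 11q_W - 4(q_U) = 0.
Umbra's first-order condition: 305 - 14q_U - 4(q_W) = 0.
Rearranging gives the reaction functions q_W = (283 - 4q_U)/11 and q_U = (305 - 4q_W)/14.
Solving the pair: q_W = 457/23, q_U = 741/46.
Total output Q = 1655/46, so price P = 466 - 4·(1655/46) = 322.0870.

322.09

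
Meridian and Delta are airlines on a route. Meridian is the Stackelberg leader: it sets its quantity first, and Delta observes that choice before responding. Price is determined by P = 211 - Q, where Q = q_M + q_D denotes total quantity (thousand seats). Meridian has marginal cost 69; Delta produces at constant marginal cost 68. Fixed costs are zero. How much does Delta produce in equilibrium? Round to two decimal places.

The follower Delta best-responds to any q_M: π_D = (211 - Q)q_D - 68q_D.
Setting the follower's marginal profit to zero, 143 - q_M - 2q_D = 0, i.e. q_D = (143 - q_M)/2.
The leader anticipates this reaction. Substituting into P = 211 - Q gives P = 279/2 - (1/2)q_M, so π_M = (279/2 - (1/2)q_M)q_M - 69q_M.
Maximising: ∂π_M/∂q_M = 141/2 - q_M = 0, giving q_M = 141/2.
Then q_D = (143 - 141/2)/2 = 145/4.

36.25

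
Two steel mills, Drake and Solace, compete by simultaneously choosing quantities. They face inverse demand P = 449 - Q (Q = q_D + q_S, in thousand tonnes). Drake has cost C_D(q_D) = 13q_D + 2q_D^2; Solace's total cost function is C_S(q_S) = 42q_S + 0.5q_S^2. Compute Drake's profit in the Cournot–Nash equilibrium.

Drake's profit: π_D = (449 - Q)q_D - (13q_D + 2q_D²). Setting ∂π_D/∂q_D = 0: 436 - 6q_D - (q_S) = 0.
Solace's first-order condition: 407 - 3q_S - (q_D) = 0.
Rearranging gives the reaction functions q_D = (436 - q_S)/6 and q_S = (407 - q_D)/3.
Solving the pair: q_D = 53, q_S = 118.
Price P = 449 - 171 = 278.
Drake's profit: 278·53 - 13·53 - 2·53² = 8427.

8427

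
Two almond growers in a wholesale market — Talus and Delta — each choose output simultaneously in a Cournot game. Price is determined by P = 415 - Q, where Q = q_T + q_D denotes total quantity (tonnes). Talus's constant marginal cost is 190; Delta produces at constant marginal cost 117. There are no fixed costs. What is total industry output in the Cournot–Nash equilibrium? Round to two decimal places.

174.33

Talus's profit: π_T = (415 - Q)q_T - (190q_T). Setting ∂π_T/∂q_T = 0: 225 - 2q_T - (q_D) = 0.
Delta's first-order condition: 298 - 2q_D - (q_T) = 0.
So q_T = (225 - q_D)/2 and q_D = (298 - q_T)/2.
Substituting one into the other gives q_T = 152/3 and q_D = 371/3.
Total output Q = 152/3 + 371/3 = 523/3.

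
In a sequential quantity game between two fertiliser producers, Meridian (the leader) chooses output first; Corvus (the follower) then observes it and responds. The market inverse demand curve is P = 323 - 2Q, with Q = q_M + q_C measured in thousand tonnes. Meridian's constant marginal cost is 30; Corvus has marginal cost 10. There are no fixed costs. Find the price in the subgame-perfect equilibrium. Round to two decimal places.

98.25

Solve by backward induction. Given q_M, the follower Corvus maximises π_C = (323 - 2q_M - 2q_C)q_C - 10q_C.
Setting the follower's marginal profit to zero, 313 - 2q_M - 4q_C = 0, i.e. q_C = (313 - 2q_M)/4.
Meridian substitutes q_C(q_M) into its own profit: π_M = q_M(323 - 2q_M - (313 - 2q_M)/2) - 30q_M = (333/2 - q_M)q_M - 30q_M.
Leader FOC: 273/2 - 2q_M = 0, so q_M = 273/4.
Then q_C = (313 - 2·(273/4))/4 = 353/8.
Total output Q = 899/8, so price P = 323 - 2·(899/8) = 393/4.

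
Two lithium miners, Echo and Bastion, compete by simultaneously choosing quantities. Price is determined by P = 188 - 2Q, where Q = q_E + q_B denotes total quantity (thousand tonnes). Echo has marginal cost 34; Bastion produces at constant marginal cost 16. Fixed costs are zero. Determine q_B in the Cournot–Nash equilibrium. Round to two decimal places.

31.67

Echo's profit: π_E = (188 - 2Q)q_E - (34q_E). Setting ∂π_E/∂q_E = 0: 154 - 4q_E - 2(q_B) = 0.
Bastion's profit: π_B = (188 - 2Q)q_B - (16q_B). Setting ∂π_B/∂q_B = 0: 172 - 4q_B - 2(q_E) = 0.
Rearranging gives the reaction functions q_E = (154 - 2q_B)/4 and q_B = (172 - 2q_E)/4.
Substituting one into the other gives q_E = 68/3 and q_B = 95/3.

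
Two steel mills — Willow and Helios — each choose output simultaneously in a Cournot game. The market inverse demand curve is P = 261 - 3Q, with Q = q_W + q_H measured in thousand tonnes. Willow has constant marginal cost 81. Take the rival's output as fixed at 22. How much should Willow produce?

With the rival's output fixed at 22, Willow's profit is π_W = (261 - 3·22 - 3q_W)q_W - (81q_W) = (195 - 3q_W)q_W - (81q_W).
∂π_W/∂q_W = 114 - 6q_W = 0, so q_W = 19.

19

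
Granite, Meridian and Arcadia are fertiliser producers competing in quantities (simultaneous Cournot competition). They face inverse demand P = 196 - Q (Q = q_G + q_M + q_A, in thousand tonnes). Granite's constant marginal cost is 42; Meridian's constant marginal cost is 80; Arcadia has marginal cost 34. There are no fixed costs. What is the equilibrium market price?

88

Granite's profit: π_G = (196 - Q)q_G - (42q_G). Setting ∂π_G/∂q_G = 0: 154 - 2q_G - (q_M + q_A) = 0.
Meridian's profit: π_M = (196 - Q)q_M - (80q_M). Setting ∂π_M/∂q_M = 0: 116 - 2q_M - (q_G + q_A) = 0.
Arcadia's first-order condition: 162 - 2q_A - (q_G + q_M) = 0.
Adding the 3 conditions: 432 − 2Q − 2Q = 0, i.e. Q = 108.
Back-substituting: q_G = (154 − 108) = 46, q_M = (116 − 108) = 8, q_A = (162 − 108) = 54.
Total output Q = 108, so price P = 196 - 108 = 88.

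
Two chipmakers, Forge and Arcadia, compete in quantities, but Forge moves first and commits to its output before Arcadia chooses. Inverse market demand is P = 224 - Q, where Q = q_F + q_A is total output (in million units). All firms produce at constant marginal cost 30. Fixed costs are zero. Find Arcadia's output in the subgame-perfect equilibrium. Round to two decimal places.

48.50

The follower Arcadia best-responds to any q_F: π_A = (224 - Q)q_A - 30q_A.
Setting the follower's marginal profit to zero, 194 - q_F - 2q_A = 0, i.e. q_A = (194 - q_F)/2.
Forge substitutes q_A(q_F) into its own profit: π_F = q_F(224 - q_F - (194 - q_F)/2) - 30q_F = (127 - (1/2)q_F)q_F - 30q_F.
The leader's first-order condition 97 - q_F = 0 yields q_F = 97.
Then q_A = (194 - 97)/2 = 97/2.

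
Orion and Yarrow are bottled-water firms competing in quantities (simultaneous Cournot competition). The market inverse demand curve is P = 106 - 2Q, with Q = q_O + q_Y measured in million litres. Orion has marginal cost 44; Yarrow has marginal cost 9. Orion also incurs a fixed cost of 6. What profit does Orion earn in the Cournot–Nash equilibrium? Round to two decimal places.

34.50

Orion's profit: π_O = (106 - 2Q)q_O - (44q_O). Setting ∂π_O/∂q_O = 0: 62 - 4q_O - 2(q_Y) = 0.
Yarrow's first-order condition: 97 - 4q_Y - 2(q_O) = 0.
Best responses: q_O = (62 - 2q_Y)/4, q_Y = (97 - 2q_O)/4.
Substituting one into the other gives q_O = 9/2 and q_Y = 22.
Price P = 106 - 2·(53/2) = 53.
Orion's profit: (53 - 44)·(9/2) - 6 = 69/2.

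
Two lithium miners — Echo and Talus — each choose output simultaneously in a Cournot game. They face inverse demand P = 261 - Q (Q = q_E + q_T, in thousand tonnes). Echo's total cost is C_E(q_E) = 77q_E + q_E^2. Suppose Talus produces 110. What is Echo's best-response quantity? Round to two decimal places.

18.50

With the rival's output fixed at 110, Echo's profit is π_E = (261 - 110 - q_E)q_E - (77q_E + q_E²) = (151 - q_E)q_E - (77q_E + q_E²).
∂π_E/∂q_E = 74 - 4q_E = 0, so q_E = 37/2.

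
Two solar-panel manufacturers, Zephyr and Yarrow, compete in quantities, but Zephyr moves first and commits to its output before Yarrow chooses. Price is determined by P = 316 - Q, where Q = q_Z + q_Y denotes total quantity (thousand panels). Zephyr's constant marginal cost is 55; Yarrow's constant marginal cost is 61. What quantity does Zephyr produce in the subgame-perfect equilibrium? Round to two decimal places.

133.50

Solve by backward induction. Given q_Z, the follower Yarrow maximises π_Y = (316 - q_Z - q_Y)q_Y - 61q_Y.
Setting the follower's marginal profit to zero, 255 - q_Z - 2q_Y = 0, i.e. q_Y = (255 - q_Z)/2.
Zephyr substitutes q_Y(q_Z) into its own profit: π_Z = q_Z(316 - q_Z - (255 - q_Z)/2) - 55q_Z = (377/2 - (1/2)q_Z)q_Z - 55q_Z.
Leader FOC: 267/2 - q_Z = 0, so q_Z = 267/2.
Then q_Y = (255 - 267/2)/2 = 243/4.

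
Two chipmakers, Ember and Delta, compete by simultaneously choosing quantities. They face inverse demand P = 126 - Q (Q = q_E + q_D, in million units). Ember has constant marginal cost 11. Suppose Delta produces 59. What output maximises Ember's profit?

With the rival's output fixed at 59, Ember's profit is π_E = (126 - 59 - q_E)q_E - (11q_E) = (67 - q_E)q_E - (11q_E).
∂π_E/∂q_E = 56 - 2q_E = 0, so q_E = 28.

28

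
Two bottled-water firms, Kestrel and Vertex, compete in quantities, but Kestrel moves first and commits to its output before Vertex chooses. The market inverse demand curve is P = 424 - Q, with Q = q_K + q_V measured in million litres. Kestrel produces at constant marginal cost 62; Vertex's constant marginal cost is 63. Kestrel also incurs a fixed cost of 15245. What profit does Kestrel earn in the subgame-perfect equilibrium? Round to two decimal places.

1226.13

The follower Vertex best-responds to any q_K: π_V = (424 - Q)q_V - 63q_V.
∂π_V/∂q_V = 361 - q_K - 2q_V = 0 gives the reaction function q_V = (361 - q_K)/2.
Kestrel substitutes q_V(q_K) into its own profit: π_K = q_K(424 - q_K - (361 - q_K)/2) - 62q_K = (487/2 - (1/2)q_K)q_K - 62q_K.
Maximising: ∂π_K/∂q_K = 363/2 - q_K = 0, giving q_K = 363/2.
Then q_V = (361 - 363/2)/2 = 359/4.
Price P = 424 - 1085/4 = 611/4.
Kestrel's profit: (611/4 - 62)·(363/2) - 15245 = 1226.1250.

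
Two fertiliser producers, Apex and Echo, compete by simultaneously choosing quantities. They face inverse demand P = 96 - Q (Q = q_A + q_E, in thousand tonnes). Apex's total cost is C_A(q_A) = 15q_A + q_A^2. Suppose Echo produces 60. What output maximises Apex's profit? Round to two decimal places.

5.25

With the rival's output fixed at 60, Apex's profit is π_A = (96 - 60 - q_A)q_A - (15q_A + q_A²) = (36 - q_A)q_A - (15q_A + q_A²).
∂π_A/∂q_A = 21 - 4q_A = 0, so q_A = 21/4.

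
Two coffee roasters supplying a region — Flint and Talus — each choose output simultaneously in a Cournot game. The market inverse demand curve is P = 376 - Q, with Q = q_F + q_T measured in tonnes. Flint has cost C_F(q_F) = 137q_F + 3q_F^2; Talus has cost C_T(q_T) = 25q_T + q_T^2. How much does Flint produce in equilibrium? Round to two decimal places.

19.52

Flint's profit: π_F = (376 - Q)q_F - (137q_F + 3q_F²). Setting ∂π_F/∂q_F = 0: 239 - 8q_F - (q_T) = 0.
Talus's first-order condition: 351 - 4q_T - (q_F) = 0.
So q_F = (239 - q_T)/8 and q_T = (351 - q_F)/4.
Solving the pair: q_F = 605/31, q_T = 82.8710.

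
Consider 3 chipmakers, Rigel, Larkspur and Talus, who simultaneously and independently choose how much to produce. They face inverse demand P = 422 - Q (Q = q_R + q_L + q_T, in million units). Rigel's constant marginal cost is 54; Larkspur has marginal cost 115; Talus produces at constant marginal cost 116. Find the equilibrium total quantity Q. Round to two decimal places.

245.25

Rigel's profit: π_R = (422 - Q)q_R - (54q_R). Setting ∂π_R/∂q_R = 0: 368 - 2q_R - (q_L + q_T) = 0.
Larkspur's profit: π_L = (422 - Q)q_L - (115q_L). Setting ∂π_L/∂q_L = 0: 307 - 2q_L - (q_R + q_T) = 0.
Talus's profit: π_T = (422 - Q)q_T - (116q_T). Setting ∂π_T/∂q_T = 0: 306 - 2q_T - (q_R + q_L) = 0.
Adding the 3 conditions: 981 − 2Q − 2Q = 0, i.e. Q = 981/4.
Back-substituting: q_R = (368 − 981/4) = 491/4, q_L = (307 − 981/4) = 247/4, q_T = (306 − 981/4) = 243/4.
Total output Q = 491/4 + 247/4 + 243/4 = 981/4.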